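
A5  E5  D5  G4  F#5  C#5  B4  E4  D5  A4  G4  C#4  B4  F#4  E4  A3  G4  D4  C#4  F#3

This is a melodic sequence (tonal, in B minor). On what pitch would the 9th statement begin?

F#3

Unit = 4 notes; the statements start on A5, F#5, D5, B4, G4, moving down a 3rd each time.
Extending the heads down a 3rd: E4 → C#4 → A3 → F#3.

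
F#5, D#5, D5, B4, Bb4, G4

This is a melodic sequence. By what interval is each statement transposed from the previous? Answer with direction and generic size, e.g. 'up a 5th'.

Unit = 2 notes; the statements start on F#5, D5, Bb4, moving down a 3rd each time.
F#5 to D5 is down a 3rd.

down a 3rd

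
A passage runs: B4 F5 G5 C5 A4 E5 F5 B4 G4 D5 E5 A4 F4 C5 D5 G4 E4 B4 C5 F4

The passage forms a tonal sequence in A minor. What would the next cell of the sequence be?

D4 A4 B4 E4

Unit = 4 notes; the statements start on B4, A4, G4, F4, E4, moving down a 2nd each time.
From D4 the diatonic shape gives D4 A4 B4 E4.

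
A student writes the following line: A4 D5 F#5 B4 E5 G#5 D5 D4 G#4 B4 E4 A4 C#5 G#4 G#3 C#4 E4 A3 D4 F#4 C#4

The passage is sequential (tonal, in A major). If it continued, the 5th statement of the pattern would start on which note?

Unit = 7 notes; the statements start on A4, D4, G#3, moving down a 5th each time.
Extending the heads down a 5th: C#3 → F#2.

F#2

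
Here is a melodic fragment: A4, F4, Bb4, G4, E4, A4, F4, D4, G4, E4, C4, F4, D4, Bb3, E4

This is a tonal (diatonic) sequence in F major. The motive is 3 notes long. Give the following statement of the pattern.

C4 A3 D4

Unit = 3 notes; the statements start on A4, G4, F4, E4, D4, moving down a 2nd each time.
So cell 6 is C4 A3 D4.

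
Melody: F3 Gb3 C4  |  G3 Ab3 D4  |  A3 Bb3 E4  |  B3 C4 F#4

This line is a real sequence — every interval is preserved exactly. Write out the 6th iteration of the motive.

Unit = 3 notes; the statements start on F3, G3, A3, B3, moving up a 2nd each time.
Continuing the starts: C#4 → D#4.
From D#4 the exact shape gives D#4 E4 A#4.

D#4 E4 A#4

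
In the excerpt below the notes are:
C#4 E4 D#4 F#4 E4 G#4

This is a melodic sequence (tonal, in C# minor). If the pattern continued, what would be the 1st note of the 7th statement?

With 2-note cells, note 1 of each statement runs C#4, D#4, E4.
Each moves up a 2nd. Continuing: F#4 → G#4 → A4 → B4.

B4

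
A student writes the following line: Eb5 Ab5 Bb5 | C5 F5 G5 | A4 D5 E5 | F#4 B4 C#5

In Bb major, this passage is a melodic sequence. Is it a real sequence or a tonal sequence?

Each cell has the same semitone pattern (5, 2) — intervals are preserved exactly.
And Ab5 lies outside Bb major, so the sequence is real rather than tonal.

real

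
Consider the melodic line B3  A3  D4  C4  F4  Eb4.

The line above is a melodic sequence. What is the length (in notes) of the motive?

6 notes total. Splitting into 3 groups of 2:
B3 A3 | D4 C4 | F4 Eb4
That's a consistent up a 3rd shift per cell, and no other grouping gives one.

2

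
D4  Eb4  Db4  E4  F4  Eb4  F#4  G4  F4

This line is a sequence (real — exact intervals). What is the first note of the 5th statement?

A#4

With a 3-note motive the entries are D4, E4, F#4, each up a 2nd from the previous.
Extending the heads up a 2nd: G#4 → A#4.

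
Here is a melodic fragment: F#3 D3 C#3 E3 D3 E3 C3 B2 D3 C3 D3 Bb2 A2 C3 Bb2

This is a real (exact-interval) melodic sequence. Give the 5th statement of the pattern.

Bb2 Gb2 F2 Ab2 Gb2

The 5-note cells begin on F#3, E3, D3 — each down a 2nd from the last.
Carrying on: C3 → Bb2.
From Bb2 the exact shape gives Bb2 Gb2 F2 Ab2 Gb2.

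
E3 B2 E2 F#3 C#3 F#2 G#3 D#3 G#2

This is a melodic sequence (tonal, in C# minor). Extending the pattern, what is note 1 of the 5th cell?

B3

With 3-note cells, note 1 of each statement runs E3, F#3, G#3.
Extending up a 2nd: A3 → B3.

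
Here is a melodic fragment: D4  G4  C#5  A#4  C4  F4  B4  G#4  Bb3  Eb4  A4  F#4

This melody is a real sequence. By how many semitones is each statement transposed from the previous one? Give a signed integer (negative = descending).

-2

With a 4-note motive the entries are D4, C4, Bb3, each down a 2nd from the previous.
D4 to C4 spans -2 semitones.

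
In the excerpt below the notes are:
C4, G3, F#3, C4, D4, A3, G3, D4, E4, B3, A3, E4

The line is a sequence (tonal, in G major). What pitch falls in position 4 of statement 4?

F#4

With 4-note cells, note 4 of each statement runs C4, D4, E4.
Each moves up a 2nd; the next is F#4.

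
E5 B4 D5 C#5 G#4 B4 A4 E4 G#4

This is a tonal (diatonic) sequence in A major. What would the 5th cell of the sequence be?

D4 A3 C#4

The 3-note cells begin on E5, C#5, A4 — each down a 3rd from the last.
Carrying on: F#4 → D4.
Statement 5 starts on D4 and keeps the same diatonic contour: D4 A3 C#4.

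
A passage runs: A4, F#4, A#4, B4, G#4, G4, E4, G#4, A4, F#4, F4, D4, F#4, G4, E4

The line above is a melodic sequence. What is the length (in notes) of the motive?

5

Try groups of 5 (3 cells in 15 notes):
A4 F#4 A#4 B4 G#4 | G4 E4 G#4 A4 F#4 | F4 D4 F#4 G4 E4
Each cell is the previous one down a 2nd — so the unit is 5 notes.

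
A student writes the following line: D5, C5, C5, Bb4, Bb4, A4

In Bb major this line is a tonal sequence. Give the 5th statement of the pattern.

G4 F4

Taking 2-note groups, the heads are D5, C5, Bb4: the pattern moves down a 2nd.
Carrying on: A4 → G4.
So cell 5 is G4 F4.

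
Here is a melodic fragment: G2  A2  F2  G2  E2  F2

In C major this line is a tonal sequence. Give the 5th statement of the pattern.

Unit = 2 notes; the statements start on G2, F2, E2, moving down a 2nd each time.
Carrying on: D2 → C2.
So cell 5 is C2 D2.

C2 D2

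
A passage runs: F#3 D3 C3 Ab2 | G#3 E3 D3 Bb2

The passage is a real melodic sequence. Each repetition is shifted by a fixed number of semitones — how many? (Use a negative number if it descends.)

2

Unit = 4 notes; the statements start on F#3, G#3, moving up a 2nd each time.
F#3 to G#3 spans +2 semitones.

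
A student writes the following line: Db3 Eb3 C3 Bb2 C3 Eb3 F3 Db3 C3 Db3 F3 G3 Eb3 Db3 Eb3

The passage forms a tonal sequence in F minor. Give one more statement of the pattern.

Unit = 5 notes; the statements start on Db3, Eb3, F3, moving up a 2nd each time.
From G3 the diatonic shape gives G3 Ab3 F3 Eb3 F3.

G3 Ab3 F3 Eb3 F3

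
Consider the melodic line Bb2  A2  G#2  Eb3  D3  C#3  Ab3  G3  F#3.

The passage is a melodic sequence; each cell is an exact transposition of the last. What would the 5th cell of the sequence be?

Gb4 F4 E4

Taking 3-note groups, the heads are Bb2, Eb3, Ab3: the pattern moves up a 4th.
Continuing the starts: Db4 → Gb4.
Statement 5 starts on Gb4 and keeps the same exact contour: Gb4 F4 E4.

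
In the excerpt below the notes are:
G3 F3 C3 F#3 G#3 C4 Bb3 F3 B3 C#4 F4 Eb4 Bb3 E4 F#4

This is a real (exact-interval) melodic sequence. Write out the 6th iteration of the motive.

Unit = 5 notes; the statements start on G3, C4, F4, moving up a 4th each time.
Carrying on: Bb4 → Eb5 → Ab5.
So cell 6 is Ab5 Gb5 Db5 G5 A5.

Ab5 Gb5 Db5 G5 A5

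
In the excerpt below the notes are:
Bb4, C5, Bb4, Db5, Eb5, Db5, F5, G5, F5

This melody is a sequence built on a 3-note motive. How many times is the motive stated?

9 notes in groups of 3 gives 9/3 = 3 statements.
Starts: Bb4, Db5, F5 — each up a 3rd.

3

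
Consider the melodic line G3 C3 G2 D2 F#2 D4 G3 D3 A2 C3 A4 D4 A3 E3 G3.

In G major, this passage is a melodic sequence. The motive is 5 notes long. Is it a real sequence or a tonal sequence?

tonal

Every note is diatonic to G major.
Cell 1 has +4 semitones from note 4 to 5, but cell 2 has +3 — the interval quality changes while the contour stays the same, which is the hallmark of a tonal sequence.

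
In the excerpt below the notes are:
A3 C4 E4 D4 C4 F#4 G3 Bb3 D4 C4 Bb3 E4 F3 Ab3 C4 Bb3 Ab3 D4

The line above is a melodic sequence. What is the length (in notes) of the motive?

18 notes total. Splitting into 3 groups of 6:
A3 C4 E4 D4 C4 F#4 | G3 Bb3 D4 C4 Bb3 E4 | F3 Ab3 C4 Bb3 Ab3 D4
Each cell is the previous one down a 2nd — so the unit is 6 notes.

6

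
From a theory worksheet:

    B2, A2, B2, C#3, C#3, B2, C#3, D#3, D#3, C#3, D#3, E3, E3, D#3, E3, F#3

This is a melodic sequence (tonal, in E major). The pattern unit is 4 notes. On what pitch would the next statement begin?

F#3

The 4-note cells begin on B2, C#3, D#3, E3 — each up a 2nd from the last.
The next head, up a 2nd from E3, is F#3.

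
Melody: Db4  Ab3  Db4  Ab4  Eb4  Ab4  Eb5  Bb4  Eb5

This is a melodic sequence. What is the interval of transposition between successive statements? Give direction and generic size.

up a 5th

Taking 3-note groups, the heads are Db4, Ab4, Eb5: the pattern moves up a 5th.
Db4 to Ab4 is up a 5th.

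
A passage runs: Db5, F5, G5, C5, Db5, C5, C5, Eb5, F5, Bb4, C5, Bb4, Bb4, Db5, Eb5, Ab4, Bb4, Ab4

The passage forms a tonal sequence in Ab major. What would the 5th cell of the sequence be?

Unit = 6 notes; the statements start on Db5, C5, Bb4, moving down a 2nd each time.
Carrying on: Ab4 → G4.
So cell 5 is G4 Bb4 C5 F4 G4 F4.

G4 Bb4 C5 F4 G4 F4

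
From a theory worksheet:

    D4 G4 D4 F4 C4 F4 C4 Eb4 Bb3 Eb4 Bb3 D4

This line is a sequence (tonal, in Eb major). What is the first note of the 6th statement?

Taking 4-note groups, the heads are D4, C4, Bb3: the pattern moves down a 2nd.
Extending the heads down a 2nd: Ab3 → G3 → F3.

F3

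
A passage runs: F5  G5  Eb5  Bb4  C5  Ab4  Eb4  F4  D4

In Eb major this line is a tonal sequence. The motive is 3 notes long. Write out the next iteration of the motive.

Unit = 3 notes; the statements start on F5, Bb4, Eb4, moving down a 5th each time.
From Ab3 the diatonic shape gives Ab3 Bb3 G3.

Ab3 Bb3 G3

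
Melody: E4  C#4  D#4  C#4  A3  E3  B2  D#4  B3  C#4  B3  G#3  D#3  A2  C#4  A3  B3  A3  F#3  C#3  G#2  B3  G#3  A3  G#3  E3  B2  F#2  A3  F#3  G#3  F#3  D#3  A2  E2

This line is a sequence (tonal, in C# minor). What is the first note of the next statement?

With a 7-note motive the entries are E4, D#4, C#4, B3, A3, each down a 2nd from the previous.
One more step down a 2nd gives G#3.

G#3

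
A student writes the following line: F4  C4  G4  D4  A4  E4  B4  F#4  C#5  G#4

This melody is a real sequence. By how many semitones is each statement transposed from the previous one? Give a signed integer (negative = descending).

2

With a 2-note motive the entries are F4, G4, A4, B4, C#5, each up a 2nd from the previous.
F4 to G4 spans +2 semitones.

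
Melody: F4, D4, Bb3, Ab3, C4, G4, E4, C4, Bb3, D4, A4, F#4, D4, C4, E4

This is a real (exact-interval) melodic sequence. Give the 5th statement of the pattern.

C#5 A#4 F#4 E4 G#4

The 5-note cells begin on F4, G4, A4 — each up a 2nd from the last.
Carrying on: B4 → C#5.
Statement 5 starts on C#5 and keeps the same exact contour: C#5 A#4 F#4 E4 G#4.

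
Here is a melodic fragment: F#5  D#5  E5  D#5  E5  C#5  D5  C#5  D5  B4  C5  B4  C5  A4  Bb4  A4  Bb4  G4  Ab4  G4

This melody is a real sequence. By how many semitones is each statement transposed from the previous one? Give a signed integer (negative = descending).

-2

Unit = 4 notes; the statements start on F#5, E5, D5, C5, Bb4, moving down a 2nd each time.
Counting half-steps from F#5 to E5: -2.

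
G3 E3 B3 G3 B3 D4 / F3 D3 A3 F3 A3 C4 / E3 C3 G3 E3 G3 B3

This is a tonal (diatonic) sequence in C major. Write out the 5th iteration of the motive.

C3 A2 E3 C3 E3 G3

The 6-note cells begin on G3, F3, E3 — each down a 2nd from the last.
Continuing the starts: D3 → C3.
So cell 5 is C3 A2 E3 C3 E3 G3.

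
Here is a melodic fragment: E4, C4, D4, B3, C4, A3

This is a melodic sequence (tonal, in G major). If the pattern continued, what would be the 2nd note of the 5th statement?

The unit is 2 notes. Position-2 pitches of the 3 shown cells: C4, B3, A3.
Extending down a 2nd: G3 → F#3.

F#3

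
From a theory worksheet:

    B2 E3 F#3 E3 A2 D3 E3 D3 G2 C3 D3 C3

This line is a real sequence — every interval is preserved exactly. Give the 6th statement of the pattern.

Db2 Gb2 Ab2 Gb2

The 4-note cells begin on B2, A2, G2 — each down a 2nd from the last.
Continuing the starts: F2 → Eb2 → Db2.
Statement 6 starts on Db2 and keeps the same exact contour: Db2 Gb2 Ab2 Gb2.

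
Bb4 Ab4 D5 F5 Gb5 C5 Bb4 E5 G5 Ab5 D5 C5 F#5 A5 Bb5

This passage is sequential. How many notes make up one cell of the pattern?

5

Try groups of 5 (3 cells in 15 notes):
Bb4 Ab4 D5 F5 Gb5 | C5 Bb4 E5 G5 Ab5 | D5 C5 F#5 A5 Bb5
That's a consistent up a 2nd shift per cell, and no other grouping gives one.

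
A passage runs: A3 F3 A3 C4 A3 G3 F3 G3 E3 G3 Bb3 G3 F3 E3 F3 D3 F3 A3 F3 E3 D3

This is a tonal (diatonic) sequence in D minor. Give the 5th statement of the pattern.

The 7-note cells begin on A3, G3, F3 — each down a 2nd from the last.
Carrying on: E3 → D3.
Statement 5 starts on D3 and keeps the same diatonic contour: D3 Bb2 D3 F3 D3 C3 Bb2.

D3 Bb2 D3 F3 D3 C3 Bb2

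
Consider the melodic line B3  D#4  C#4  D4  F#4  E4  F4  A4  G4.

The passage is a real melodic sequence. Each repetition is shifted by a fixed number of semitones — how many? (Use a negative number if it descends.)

With a 3-note motive the entries are B3, D4, F4, each up a 3rd from the previous.
Counting half-steps from B3 to D4: 3.

3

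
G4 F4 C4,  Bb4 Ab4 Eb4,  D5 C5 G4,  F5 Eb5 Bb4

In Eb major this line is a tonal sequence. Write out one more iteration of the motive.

Taking 3-note groups, the heads are G4, Bb4, D5, F5: the pattern moves up a 3rd.
So cell 5 is Ab5 G5 D5.

Ab5 G5 D5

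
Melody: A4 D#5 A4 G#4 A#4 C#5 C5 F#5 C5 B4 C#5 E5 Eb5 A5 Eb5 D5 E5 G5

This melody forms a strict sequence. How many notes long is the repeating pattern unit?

6

Try groups of 6 (3 cells in 18 notes):
A4 D#5 A4 G#4 A#4 C#5 | C5 F#5 C5 B4 C#5 E5 | Eb5 A5 Eb5 D5 E5 G5
That's a consistent up a 3rd shift per cell, and no other grouping gives one.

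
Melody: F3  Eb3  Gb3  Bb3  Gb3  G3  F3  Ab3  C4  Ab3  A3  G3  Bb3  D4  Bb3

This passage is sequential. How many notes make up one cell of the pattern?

Try groups of 5 (3 cells in 15 notes):
F3 Eb3 Gb3 Bb3 Gb3 | G3 F3 Ab3 C4 Ab3 | A3 G3 Bb3 D4 Bb3
That's a consistent up a 2nd shift per cell, and no other grouping gives one.

5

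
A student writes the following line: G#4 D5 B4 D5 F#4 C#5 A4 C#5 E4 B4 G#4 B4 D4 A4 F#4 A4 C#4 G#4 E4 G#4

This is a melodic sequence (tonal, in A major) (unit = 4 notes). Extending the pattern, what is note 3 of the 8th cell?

With 4-note cells, note 3 of each statement runs B4, A4, G#4, F#4, E4.
Extending down a 2nd: D4 → C#4 → B3.

B3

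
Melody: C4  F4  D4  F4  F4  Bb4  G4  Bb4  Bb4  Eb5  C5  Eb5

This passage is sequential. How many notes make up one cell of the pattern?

4

There are 12 notes; a 4-note unit gives 3 cells:
C4 F4 D4 F4 | F4 Bb4 G4 Bb4 | Bb4 Eb5 C5 Eb5
Every group is a transposition up a 4th of the one before; no shorter unit works.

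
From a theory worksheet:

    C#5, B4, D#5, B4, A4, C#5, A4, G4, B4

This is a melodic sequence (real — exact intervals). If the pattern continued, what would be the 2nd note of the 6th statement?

Db4

Grouping in 3s, the 2nd note of each cell is B4, A4, G4.
Extending down a 2nd: F4 → Eb4 → Db4.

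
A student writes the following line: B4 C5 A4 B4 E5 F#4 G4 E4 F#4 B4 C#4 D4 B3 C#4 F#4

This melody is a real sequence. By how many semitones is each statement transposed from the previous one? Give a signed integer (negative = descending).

-5

Unit = 5 notes; the statements start on B4, F#4, C#4, moving down a 4th each time.
B4 to F#4 spans -5 semitones.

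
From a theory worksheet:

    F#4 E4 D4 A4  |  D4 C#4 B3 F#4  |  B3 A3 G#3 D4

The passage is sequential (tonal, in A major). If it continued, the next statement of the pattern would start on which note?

Taking 4-note groups, the heads are F#4, D4, B3: the pattern moves down a 3rd.
The next head, down a 3rd from B3, is G#3.

G#3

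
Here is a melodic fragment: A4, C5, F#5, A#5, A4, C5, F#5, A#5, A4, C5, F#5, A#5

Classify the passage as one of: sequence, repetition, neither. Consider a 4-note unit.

Each 4-note cell is identical (A4 C5 F#5 A#5), restated at the same pitch.

repetition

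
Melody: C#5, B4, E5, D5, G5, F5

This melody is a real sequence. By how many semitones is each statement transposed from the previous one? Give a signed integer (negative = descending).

Taking 2-note groups, the heads are C#5, E5, G5: the pattern moves up a 3rd.
Counting half-steps from C#5 to E5: 3.

3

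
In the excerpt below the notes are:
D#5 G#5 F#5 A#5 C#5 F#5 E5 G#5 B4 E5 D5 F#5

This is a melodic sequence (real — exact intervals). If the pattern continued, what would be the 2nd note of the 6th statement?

With 4-note cells, note 2 of each statement runs G#5, F#5, E5.
Carrying that down a 2nd forward: D5 → C5 → Bb4.

Bb4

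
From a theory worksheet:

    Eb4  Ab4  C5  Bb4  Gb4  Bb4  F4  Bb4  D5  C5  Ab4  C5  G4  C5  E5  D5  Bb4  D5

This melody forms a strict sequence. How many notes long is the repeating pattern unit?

6

There are 18 notes; a 6-note unit gives 3 cells:
Eb4 Ab4 C5 Bb4 Gb4 Bb4 | F4 Bb4 D5 C5 Ab4 C5 | G4 C5 E5 D5 Bb4 D5
Every group is a transposition up a 2nd of the one before; no shorter unit works.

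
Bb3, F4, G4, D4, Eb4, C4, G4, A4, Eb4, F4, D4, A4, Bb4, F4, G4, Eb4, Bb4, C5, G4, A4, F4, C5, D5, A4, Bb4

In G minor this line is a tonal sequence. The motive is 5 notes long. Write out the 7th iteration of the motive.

A4 Eb5 F5 C5 D5

With a 5-note motive the entries are Bb3, C4, D4, Eb4, F4, each up a 2nd from the previous.
Extending up a 2nd: G4 → A4.
So cell 7 is A4 Eb5 F5 C5 D5.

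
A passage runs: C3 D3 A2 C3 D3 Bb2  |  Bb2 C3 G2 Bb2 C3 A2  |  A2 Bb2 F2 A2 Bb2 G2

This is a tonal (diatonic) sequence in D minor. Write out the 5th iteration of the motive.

F2 G2 D2 F2 G2 E2

With a 6-note motive the entries are C3, Bb2, A2, each down a 2nd from the previous.
Continuing the starts: G2 → F2.
Statement 5 starts on F2 and keeps the same diatonic contour: F2 G2 D2 F2 G2 E2.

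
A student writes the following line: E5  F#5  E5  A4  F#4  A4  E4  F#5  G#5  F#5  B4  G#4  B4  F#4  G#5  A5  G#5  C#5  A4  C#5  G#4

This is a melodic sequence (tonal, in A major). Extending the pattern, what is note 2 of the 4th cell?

B5

The unit is 7 notes. Position-2 pitches of the 3 shown cells: F#5, G#5, A5.
One more up a 2nd gives B5.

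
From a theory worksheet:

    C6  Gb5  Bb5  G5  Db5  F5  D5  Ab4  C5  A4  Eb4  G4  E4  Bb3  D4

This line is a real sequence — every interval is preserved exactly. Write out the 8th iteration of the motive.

C#3 G2 B2

Unit = 3 notes; the statements start on C6, G5, D5, A4, E4, moving down a 4th each time.
Continuing the starts: B3 → F#3 → C#3.
From C#3 the exact shape gives C#3 G2 B2.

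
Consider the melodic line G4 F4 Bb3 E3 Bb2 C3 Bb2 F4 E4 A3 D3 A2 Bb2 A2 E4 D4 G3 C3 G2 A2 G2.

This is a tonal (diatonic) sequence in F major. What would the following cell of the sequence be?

D4 C4 F3 Bb2 F2 G2 F2

The 7-note cells begin on G4, F4, E4 — each down a 2nd from the last.
From D4 the diatonic shape gives D4 C4 F3 Bb2 F2 G2 F2.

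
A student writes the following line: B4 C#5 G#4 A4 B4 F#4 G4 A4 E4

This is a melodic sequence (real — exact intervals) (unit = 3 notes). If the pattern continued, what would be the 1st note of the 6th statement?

Db4

With 3-note cells, note 1 of each statement runs B4, A4, G4.
Carrying that down a 2nd forward: F4 → Eb4 → Db4.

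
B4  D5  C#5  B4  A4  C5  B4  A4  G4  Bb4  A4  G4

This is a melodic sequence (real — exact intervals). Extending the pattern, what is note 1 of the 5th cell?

The unit is 4 notes. Position-1 pitches of the 3 shown cells: B4, A4, G4.
Extending down a 2nd: F4 → Eb4.

Eb4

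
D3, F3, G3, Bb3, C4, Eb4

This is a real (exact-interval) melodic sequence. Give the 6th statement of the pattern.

The 2-note cells begin on D3, G3, C4 — each up a 4th from the last.
Continuing the starts: F4 → Bb4 → Eb5.
So cell 6 is Eb5 Gb5.

Eb5 Gb5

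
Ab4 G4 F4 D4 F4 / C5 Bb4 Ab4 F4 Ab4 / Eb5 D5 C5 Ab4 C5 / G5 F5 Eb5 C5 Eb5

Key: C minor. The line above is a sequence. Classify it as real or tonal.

tonal

Every note is diatonic to C minor.
Cell 1 has -1 semitones from note 1 to 2, but cell 2 has -2 — the interval quality changes while the contour stays the same, which is the hallmark of a tonal sequence.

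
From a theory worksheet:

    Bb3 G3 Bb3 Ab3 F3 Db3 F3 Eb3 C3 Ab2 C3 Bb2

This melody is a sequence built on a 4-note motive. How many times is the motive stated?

3

12 notes in groups of 4 gives 12/4 = 3 statements.
Starts: Bb3, F3, C3 — each down a 4th.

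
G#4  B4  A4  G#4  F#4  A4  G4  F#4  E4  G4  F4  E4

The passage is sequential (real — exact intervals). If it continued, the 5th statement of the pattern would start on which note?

C4

With a 4-note motive the entries are G#4, F#4, E4, each down a 2nd from the previous.
Continuing: D4 → C4. Statement 5 starts on C4.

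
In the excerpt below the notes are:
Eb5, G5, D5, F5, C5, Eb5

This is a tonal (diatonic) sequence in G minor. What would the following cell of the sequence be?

Bb4 D5

The 2-note cells begin on Eb5, D5, C5 — each down a 2nd from the last.
From Bb4 the diatonic shape gives Bb4 D5.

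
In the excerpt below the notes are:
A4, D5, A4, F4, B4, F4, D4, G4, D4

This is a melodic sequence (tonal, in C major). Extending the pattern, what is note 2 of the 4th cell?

E4

With 3-note cells, note 2 of each statement runs D5, B4, G4.
From G4, down a 3rd gives E4.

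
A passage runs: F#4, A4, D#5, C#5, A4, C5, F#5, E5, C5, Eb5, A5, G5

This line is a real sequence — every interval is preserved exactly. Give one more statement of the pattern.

With a 4-note motive the entries are F#4, A4, C5, each up a 3rd from the previous.
From Eb5 the exact shape gives Eb5 Gb5 C6 Bb5.

Eb5 Gb5 C6 Bb5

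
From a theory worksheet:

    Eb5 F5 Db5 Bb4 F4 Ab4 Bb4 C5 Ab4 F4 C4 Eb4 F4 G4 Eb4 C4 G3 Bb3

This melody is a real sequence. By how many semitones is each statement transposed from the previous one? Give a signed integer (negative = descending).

The 6-note cells begin on Eb5, Bb4, F4 — each down a 4th from the last.
Eb5→Bb4 is 70 − 75 = -5 semitones.

-5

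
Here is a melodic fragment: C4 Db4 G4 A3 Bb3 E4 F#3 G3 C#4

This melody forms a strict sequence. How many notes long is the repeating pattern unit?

There are 9 notes; a 3-note unit gives 3 cells:
C4 Db4 G4 | A3 Bb3 E4 | F#3 G3 C#4
That's a consistent down a 3rd shift per cell, and no other grouping gives one.

3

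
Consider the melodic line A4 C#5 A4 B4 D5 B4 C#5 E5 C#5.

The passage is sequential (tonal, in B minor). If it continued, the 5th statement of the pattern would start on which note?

E5

With a 3-note motive the entries are A4, B4, C#5, each up a 2nd from the previous.
Continuing: D5 → E5. Statement 5 starts on E5.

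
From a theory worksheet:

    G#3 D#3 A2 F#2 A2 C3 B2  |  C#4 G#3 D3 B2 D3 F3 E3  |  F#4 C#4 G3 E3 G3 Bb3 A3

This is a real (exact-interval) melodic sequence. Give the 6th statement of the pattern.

A5 E5 Bb4 G4 Bb4 Db5 C5

Taking 7-note groups, the heads are G#3, C#4, F#4: the pattern moves up a 4th.
Continuing the starts: B4 → E5 → A5.
Statement 6 starts on A5 and keeps the same exact contour: A5 E5 Bb4 G4 Bb4 Db5 C5.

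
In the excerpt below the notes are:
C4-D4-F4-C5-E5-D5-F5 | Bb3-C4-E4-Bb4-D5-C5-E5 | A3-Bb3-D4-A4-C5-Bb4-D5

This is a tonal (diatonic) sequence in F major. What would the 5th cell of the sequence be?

The 7-note cells begin on C4, Bb3, A3 — each down a 2nd from the last.
Extending down a 2nd: G3 → F3.
Statement 5 starts on F3 and keeps the same diatonic contour: F3 G3 Bb3 F4 A4 G4 Bb4.

F3 G3 Bb3 F4 A4 G4 Bb4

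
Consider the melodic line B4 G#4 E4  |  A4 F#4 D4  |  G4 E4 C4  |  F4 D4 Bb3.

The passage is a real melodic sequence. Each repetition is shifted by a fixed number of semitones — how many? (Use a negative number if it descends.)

-2

Unit = 3 notes; the statements start on B4, A4, G4, F4, moving down a 2nd each time.
Counting half-steps from B4 to A4: -2.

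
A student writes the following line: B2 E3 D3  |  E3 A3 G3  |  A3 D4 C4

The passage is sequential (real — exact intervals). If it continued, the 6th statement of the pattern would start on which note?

C5

The 3-note cells begin on B2, E3, A3 — each up a 4th from the last.
Extending the heads up a 4th: D4 → G4 → C5.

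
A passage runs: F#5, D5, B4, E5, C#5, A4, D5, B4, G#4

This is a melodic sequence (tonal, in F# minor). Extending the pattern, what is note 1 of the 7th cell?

G#4

With 3-note cells, note 1 of each statement runs F#5, E5, D5.
Extending down a 2nd: C#5 → B4 → A4 → G#4.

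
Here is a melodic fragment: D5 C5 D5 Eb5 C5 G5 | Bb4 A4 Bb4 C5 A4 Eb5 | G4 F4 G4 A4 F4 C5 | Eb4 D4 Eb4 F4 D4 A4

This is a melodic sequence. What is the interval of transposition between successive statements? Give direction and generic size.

With a 6-note motive the entries are D5, Bb4, G4, Eb4, each down a 3rd from the previous.
From D5 to Bb4: down a 3rd.

down a 3rd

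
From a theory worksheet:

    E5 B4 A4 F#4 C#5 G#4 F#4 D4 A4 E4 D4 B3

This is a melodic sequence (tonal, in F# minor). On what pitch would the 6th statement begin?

B3

Unit = 4 notes; the statements start on E5, C#5, A4, moving down a 3rd each time.
Extending the heads down a 3rd: F#4 → D4 → B3.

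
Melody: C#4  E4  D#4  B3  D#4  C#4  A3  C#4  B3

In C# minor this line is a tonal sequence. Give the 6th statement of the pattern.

Taking 3-note groups, the heads are C#4, B3, A3: the pattern moves down a 2nd.
Continuing the starts: G#3 → F#3 → E3.
From E3 the diatonic shape gives E3 G#3 F#3.

E3 G#3 F#3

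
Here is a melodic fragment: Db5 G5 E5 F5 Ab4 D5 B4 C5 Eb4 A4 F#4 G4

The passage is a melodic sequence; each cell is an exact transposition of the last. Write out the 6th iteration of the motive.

The 4-note cells begin on Db5, Ab4, Eb4 — each down a 4th from the last.
Continuing the starts: Bb3 → F3 → C3.
From C3 the exact shape gives C3 F#3 D#3 E3.

C3 F#3 D#3 E3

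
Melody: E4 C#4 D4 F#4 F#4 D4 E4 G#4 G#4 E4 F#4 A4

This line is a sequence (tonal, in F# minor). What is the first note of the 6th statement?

Taking 4-note groups, the heads are E4, F#4, G#4: the pattern moves up a 2nd.
Extending the heads up a 2nd: A4 → B4 → C#5.

C#5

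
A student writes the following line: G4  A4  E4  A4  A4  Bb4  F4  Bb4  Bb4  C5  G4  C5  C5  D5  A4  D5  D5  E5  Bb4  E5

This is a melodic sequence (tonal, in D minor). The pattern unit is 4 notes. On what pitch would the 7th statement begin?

F5

Taking 4-note groups, the heads are G4, A4, Bb4, C5, D5: the pattern moves up a 2nd.
Continuing: E5 → F5. Statement 7 starts on F5.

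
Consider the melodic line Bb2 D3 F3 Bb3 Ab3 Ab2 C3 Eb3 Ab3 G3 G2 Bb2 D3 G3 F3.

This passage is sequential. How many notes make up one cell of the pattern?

There are 15 notes; a 5-note unit gives 3 cells:
Bb2 D3 F3 Bb3 Ab3 | Ab2 C3 Eb3 Ab3 G3 | G2 Bb2 D3 G3 F3
Every group is a transposition down a 2nd of the one before; no shorter unit works.

5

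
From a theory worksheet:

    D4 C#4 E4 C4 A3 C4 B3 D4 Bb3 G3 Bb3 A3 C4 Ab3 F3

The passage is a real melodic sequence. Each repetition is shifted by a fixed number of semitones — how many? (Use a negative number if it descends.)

Unit = 5 notes; the statements start on D4, C4, Bb3, moving down a 2nd each time.
D4→C4 is 60 − 62 = -2 semitones.

-2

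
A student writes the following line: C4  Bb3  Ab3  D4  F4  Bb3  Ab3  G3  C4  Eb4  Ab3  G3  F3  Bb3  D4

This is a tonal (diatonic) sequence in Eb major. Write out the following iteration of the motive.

The 5-note cells begin on C4, Bb3, Ab3 — each down a 2nd from the last.
So cell 4 is G3 F3 Eb3 Ab3 C4.

G3 F3 Eb3 Ab3 C4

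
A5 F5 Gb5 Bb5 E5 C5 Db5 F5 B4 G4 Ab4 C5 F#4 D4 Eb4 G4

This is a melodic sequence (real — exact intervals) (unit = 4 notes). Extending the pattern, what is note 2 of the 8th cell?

Grouping in 4s, the 2nd note of each cell is F5, C5, G4, D4.
Extending down a 4th: A3 → E3 → B2 → F#2.

F#2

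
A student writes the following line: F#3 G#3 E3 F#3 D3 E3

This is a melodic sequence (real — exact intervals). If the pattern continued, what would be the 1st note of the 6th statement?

Grouping in 2s, the 1st note of each cell is F#3, E3, D3.
Carrying that down a 2nd forward: C3 → Bb2 → Ab2.

Ab2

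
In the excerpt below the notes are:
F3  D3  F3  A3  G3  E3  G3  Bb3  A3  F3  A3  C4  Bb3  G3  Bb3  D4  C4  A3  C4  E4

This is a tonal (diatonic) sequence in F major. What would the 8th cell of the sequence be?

Taking 4-note groups, the heads are F3, G3, A3, Bb3, C4: the pattern moves up a 2nd.
Continuing the starts: D4 → E4 → F4.
Statement 8 starts on F4 and keeps the same diatonic contour: F4 D4 F4 A4.

F4 D4 F4 A4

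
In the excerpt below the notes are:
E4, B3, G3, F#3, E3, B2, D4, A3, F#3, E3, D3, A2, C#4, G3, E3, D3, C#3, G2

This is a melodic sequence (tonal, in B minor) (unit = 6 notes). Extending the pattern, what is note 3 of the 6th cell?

With 6-note cells, note 3 of each statement runs G3, F#3, E3.
Carrying that down a 2nd forward: D3 → C#3 → B2.

B2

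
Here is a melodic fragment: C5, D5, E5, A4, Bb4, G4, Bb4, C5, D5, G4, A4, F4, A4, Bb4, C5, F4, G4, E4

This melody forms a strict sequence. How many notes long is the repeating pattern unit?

6

18 notes total. Splitting into 3 groups of 6:
C5 D5 E5 A4 Bb4 G4 | Bb4 C5 D5 G4 A4 F4 | A4 Bb4 C5 F4 G4 E4
That's a consistent down a 2nd shift per cell, and no other grouping gives one.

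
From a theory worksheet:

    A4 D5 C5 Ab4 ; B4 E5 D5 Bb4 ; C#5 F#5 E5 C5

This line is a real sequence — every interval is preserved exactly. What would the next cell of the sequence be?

With a 4-note motive the entries are A4, B4, C#5, each up a 2nd from the previous.
Statement 4 starts on D#5 and keeps the same exact contour: D#5 G#5 F#5 D5.

D#5 G#5 F#5 D5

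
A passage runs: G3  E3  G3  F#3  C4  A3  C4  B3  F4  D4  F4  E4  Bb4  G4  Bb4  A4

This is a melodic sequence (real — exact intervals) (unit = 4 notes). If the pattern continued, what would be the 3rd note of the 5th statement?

Eb5

With 4-note cells, note 3 of each statement runs G3, C4, F4, Bb4.
Each moves up a 4th; the next is Eb5.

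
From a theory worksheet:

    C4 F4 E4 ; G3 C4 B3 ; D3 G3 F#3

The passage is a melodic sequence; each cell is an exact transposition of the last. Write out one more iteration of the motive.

A2 D3 C#3

The 3-note cells begin on C4, G3, D3 — each down a 4th from the last.
Statement 4 starts on A2 and keeps the same exact contour: A2 D3 C#3.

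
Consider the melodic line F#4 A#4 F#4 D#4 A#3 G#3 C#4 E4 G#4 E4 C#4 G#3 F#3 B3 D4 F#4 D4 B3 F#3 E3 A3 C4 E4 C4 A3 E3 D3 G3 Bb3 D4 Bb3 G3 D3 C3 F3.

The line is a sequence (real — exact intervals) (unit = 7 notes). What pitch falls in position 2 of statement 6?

With 7-note cells, note 2 of each statement runs A#4, G#4, F#4, E4, D4.
Each moves down a 2nd; the next is C4.

C4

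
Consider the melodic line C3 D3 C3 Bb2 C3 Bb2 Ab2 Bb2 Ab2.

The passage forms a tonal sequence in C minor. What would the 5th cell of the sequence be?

With a 3-note motive the entries are C3, Bb2, Ab2, each down a 2nd from the previous.
Carrying on: G2 → F2.
So cell 5 is F2 G2 F2.

F2 G2 F2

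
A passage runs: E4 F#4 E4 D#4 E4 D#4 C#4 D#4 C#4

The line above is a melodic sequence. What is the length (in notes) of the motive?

3

There are 9 notes; a 3-note unit gives 3 cells:
E4 F#4 E4 | D#4 E4 D#4 | C#4 D#4 C#4
Each cell is the previous one down a 2nd — so the unit is 3 notes.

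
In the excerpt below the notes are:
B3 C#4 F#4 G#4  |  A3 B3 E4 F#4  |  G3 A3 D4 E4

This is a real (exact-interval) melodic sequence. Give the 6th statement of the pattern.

Db3 Eb3 Ab3 Bb3

With a 4-note motive the entries are B3, A3, G3, each down a 2nd from the previous.
Carrying on: F3 → Eb3 → Db3.
Statement 6 starts on Db3 and keeps the same exact contour: Db3 Eb3 Ab3 Bb3.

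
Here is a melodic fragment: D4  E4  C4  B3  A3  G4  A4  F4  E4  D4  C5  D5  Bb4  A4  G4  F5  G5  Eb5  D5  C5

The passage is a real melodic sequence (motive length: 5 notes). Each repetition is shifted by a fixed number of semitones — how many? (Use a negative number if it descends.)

Unit = 5 notes; the statements start on D4, G4, C5, F5, moving up a 4th each time.
D4→G4 is 67 − 62 = 5 semitones.

5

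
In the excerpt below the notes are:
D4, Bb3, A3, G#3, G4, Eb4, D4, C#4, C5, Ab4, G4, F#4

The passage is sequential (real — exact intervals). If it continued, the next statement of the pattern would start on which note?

The 4-note cells begin on D4, G4, C5 — each up a 4th from the last.
One more step up a 4th gives F5.

F5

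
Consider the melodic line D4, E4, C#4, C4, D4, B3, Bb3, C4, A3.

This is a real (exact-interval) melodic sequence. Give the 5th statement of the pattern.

The 3-note cells begin on D4, C4, Bb3 — each down a 2nd from the last.
Extending down a 2nd: Ab3 → Gb3.
Statement 5 starts on Gb3 and keeps the same exact contour: Gb3 Ab3 F3.

Gb3 Ab3 F3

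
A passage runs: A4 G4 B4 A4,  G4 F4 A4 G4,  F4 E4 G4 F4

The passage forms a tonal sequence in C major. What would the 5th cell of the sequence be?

D4 C4 E4 D4

Unit = 4 notes; the statements start on A4, G4, F4, moving down a 2nd each time.
Carrying on: E4 → D4.
So cell 5 is D4 C4 E4 D4.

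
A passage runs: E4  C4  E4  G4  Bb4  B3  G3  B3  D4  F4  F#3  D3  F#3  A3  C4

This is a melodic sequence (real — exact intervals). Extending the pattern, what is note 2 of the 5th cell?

E2

Grouping in 5s, the 2nd note of each cell is C4, G3, D3.
Each moves down a 4th. Continuing: A2 → E2.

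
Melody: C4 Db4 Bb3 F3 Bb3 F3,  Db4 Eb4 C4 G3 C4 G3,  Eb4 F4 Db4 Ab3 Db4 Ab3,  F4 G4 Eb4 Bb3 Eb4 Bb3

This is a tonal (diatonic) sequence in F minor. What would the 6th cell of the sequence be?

Ab4 Bb4 G4 Db4 G4 Db4

Unit = 6 notes; the statements start on C4, Db4, Eb4, F4, moving up a 2nd each time.
Carrying on: G4 → Ab4.
Statement 6 starts on Ab4 and keeps the same diatonic contour: Ab4 Bb4 G4 Db4 G4 Db4.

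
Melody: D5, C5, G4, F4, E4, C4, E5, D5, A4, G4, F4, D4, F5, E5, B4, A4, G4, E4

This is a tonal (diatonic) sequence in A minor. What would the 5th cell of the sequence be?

With a 6-note motive the entries are D5, E5, F5, each up a 2nd from the previous.
Carrying on: G5 → A5.
So cell 5 is A5 G5 D5 C5 B4 G4.

A5 G5 D5 C5 B4 G4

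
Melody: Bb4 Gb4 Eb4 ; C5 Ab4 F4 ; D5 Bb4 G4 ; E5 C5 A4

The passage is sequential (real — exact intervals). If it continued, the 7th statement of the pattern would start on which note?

A#5

The 3-note cells begin on Bb4, C5, D5, E5 — each up a 2nd from the last.
Extending the heads up a 2nd: F#5 → G#5 → A#5.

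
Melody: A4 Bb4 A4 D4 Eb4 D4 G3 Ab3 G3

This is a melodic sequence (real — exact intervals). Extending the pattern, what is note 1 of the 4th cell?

C3

With 3-note cells, note 1 of each statement runs A4, D4, G3.
Each moves down a 5th; the next is C3.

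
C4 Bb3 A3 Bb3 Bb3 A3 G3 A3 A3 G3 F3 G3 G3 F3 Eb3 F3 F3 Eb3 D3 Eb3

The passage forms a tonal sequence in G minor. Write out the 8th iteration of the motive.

C3 Bb2 A2 Bb2

Unit = 4 notes; the statements start on C4, Bb3, A3, G3, F3, moving down a 2nd each time.
Extending down a 2nd: Eb3 → D3 → C3.
From C3 the diatonic shape gives C3 Bb2 A2 Bb2.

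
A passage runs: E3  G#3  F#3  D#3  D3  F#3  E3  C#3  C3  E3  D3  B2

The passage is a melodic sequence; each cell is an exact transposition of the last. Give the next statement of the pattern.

Bb2 D3 C3 A2

Taking 4-note groups, the heads are E3, D3, C3: the pattern moves down a 2nd.
Statement 4 starts on Bb2 and keeps the same exact contour: Bb2 D3 C3 A2.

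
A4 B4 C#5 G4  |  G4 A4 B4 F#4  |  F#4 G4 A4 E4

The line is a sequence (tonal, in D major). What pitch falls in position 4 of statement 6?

B3

With 4-note cells, note 4 of each statement runs G4, F#4, E4.
Each moves down a 2nd. Continuing: D4 → C#4 → B3.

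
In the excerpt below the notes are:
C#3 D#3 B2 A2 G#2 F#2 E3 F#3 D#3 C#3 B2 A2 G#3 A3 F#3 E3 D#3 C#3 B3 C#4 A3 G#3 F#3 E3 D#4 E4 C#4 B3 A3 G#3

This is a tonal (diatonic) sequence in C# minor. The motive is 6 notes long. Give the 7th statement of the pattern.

A4 B4 G#4 F#4 E4 D#4

With a 6-note motive the entries are C#3, E3, G#3, B3, D#4, each up a 3rd from the previous.
Extending up a 3rd: F#4 → A4.
Statement 7 starts on A4 and keeps the same diatonic contour: A4 B4 G#4 F#4 E4 D#4.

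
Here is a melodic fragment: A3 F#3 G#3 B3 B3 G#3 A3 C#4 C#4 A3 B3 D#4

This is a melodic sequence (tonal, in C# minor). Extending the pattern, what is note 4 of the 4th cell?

With 4-note cells, note 4 of each statement runs B3, C#4, D#4.
One more up a 2nd gives E4.

E4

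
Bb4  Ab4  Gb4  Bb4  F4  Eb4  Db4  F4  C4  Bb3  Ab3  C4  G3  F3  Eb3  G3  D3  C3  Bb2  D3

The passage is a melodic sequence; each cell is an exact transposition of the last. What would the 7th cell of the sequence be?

Taking 4-note groups, the heads are Bb4, F4, C4, G3, D3: the pattern moves down a 4th.
Continuing the starts: A2 → E2.
So cell 7 is E2 D2 C2 E2.

E2 D2 C2 E2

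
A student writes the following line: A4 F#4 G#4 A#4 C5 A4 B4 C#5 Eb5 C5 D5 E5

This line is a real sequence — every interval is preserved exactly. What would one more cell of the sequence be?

Gb5 Eb5 F5 G5

The 4-note cells begin on A4, C5, Eb5 — each up a 3rd from the last.
From Gb5 the exact shape gives Gb5 Eb5 F5 G5.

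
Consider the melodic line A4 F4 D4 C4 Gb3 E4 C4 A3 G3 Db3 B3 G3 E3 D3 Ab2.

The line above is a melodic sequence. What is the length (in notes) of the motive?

Try groups of 5 (3 cells in 15 notes):
A4 F4 D4 C4 Gb3 | E4 C4 A3 G3 Db3 | B3 G3 E3 D3 Ab2
Each cell is the previous one down a 4th — so the unit is 5 notes.

5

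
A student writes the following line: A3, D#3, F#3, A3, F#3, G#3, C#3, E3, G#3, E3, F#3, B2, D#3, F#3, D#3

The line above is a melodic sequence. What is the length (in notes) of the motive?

5

15 notes total. Splitting into 3 groups of 5:
A3 D#3 F#3 A3 F#3 | G#3 C#3 E3 G#3 E3 | F#3 B2 D#3 F#3 D#3
That's a consistent down a 2nd shift per cell, and no other grouping gives one.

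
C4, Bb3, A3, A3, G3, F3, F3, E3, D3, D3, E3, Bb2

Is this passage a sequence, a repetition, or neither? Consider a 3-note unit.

Note 2 of cell 4 is E3; if this were a sequence it would be C3. No unit length gives a consistent transposition pattern.

neither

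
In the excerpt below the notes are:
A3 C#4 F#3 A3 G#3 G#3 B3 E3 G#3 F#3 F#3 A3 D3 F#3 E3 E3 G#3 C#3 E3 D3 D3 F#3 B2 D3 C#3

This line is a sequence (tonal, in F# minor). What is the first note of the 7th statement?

B2

The 5-note cells begin on A3, G#3, F#3, E3, D3 — each down a 2nd from the last.
Continuing: C#3 → B2. Statement 7 starts on B2.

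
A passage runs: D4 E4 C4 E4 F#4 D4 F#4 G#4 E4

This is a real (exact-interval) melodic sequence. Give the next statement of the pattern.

G#4 A#4 F#4

Taking 3-note groups, the heads are D4, E4, F#4: the pattern moves up a 2nd.
From G#4 the exact shape gives G#4 A#4 F#4.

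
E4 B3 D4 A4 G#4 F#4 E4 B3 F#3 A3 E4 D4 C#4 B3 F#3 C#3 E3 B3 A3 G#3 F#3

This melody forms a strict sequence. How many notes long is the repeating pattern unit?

21 notes total. Splitting into 3 groups of 7:
E4 B3 D4 A4 G#4 F#4 E4 | B3 F#3 A3 E4 D4 C#4 B3 | F#3 C#3 E3 B3 A3 G#3 F#3
Every group is a transposition down a 4th of the one before; no shorter unit works.

7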